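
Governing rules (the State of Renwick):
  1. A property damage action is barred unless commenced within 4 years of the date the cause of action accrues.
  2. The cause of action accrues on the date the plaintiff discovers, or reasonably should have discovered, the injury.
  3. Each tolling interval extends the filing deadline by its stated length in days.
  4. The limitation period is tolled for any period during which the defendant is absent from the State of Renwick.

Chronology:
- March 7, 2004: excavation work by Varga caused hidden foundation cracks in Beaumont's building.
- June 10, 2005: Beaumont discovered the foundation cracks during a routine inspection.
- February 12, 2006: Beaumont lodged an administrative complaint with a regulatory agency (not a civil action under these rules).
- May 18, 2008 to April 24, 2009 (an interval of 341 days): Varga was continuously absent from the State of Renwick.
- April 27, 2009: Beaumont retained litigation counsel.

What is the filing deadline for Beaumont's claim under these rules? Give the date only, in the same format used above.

May 17, 2010

Under the discovery rule, the claim accrued on June 10, 2005, when Beaumont discovered the injury — not on the March 7, 2004 date of the underlying act.
Adding the 4 years base period to June 10, 2005 gives a deadline of June 10, 2009, before any tolling.
The defendant's absence from the jurisdiction from May 18, 2008 to April 24, 2009 tolled the period for 341 days, extending the deadline to May 17, 2010.
None of the other events listed affects the running of the period under the stated rules.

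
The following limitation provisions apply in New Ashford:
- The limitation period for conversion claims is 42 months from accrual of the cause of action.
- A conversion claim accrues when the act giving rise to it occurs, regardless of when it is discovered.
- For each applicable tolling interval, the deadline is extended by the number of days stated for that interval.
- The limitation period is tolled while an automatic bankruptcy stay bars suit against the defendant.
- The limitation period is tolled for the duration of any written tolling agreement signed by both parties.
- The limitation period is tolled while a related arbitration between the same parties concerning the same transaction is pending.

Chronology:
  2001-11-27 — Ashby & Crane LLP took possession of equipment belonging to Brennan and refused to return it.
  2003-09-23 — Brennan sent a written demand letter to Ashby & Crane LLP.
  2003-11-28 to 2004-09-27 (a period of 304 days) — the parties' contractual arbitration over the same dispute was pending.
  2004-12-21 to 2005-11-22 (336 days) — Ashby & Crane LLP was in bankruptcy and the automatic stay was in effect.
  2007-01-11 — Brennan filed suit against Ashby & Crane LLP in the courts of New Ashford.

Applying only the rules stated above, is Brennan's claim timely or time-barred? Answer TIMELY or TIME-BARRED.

TIMELY

The cause of action accrued on 2001-11-27, the date of the act.
Adding the 42 months base period to 2001-11-27 gives a deadline of 2005-05-27, before any tolling.
Because the pending related arbitration ran from 2003-11-28 to 2004-09-27, the deadline is extended by 304 days to 2006-03-27.
The automatic bankruptcy stay from 2004-12-21 to 2005-11-22 tolled the period for 336 days, extending the deadline to 2007-02-26.
The other events in the timeline have no effect on the limitation period under the stated rules.
The 2007-01-11 filing precedes the 2007-02-26 deadline; the claim is timely.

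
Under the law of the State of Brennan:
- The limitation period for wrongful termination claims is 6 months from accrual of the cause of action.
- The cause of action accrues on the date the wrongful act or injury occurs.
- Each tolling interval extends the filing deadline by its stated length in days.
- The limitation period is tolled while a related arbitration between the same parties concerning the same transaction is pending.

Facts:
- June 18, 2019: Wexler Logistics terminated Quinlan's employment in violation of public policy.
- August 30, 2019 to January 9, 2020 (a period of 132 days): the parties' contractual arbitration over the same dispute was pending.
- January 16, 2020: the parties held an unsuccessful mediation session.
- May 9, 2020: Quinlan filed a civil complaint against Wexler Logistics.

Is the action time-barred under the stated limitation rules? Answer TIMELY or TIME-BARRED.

The claim accrued on June 18, 2019, when the wrongful act occurred.
The untolled deadline — 6 months after June 18, 2019 — is December 18, 2019.
Because the pending related arbitration ran from August 30, 2019 to January 9, 2020, the deadline is extended by 132 days to April 28, 2020.
None of the other events listed affects the running of the period under the stated rules.
The May 9, 2020 filing falls after the April 28, 2020 deadline; the claim is time-barred.

TIME-BARRED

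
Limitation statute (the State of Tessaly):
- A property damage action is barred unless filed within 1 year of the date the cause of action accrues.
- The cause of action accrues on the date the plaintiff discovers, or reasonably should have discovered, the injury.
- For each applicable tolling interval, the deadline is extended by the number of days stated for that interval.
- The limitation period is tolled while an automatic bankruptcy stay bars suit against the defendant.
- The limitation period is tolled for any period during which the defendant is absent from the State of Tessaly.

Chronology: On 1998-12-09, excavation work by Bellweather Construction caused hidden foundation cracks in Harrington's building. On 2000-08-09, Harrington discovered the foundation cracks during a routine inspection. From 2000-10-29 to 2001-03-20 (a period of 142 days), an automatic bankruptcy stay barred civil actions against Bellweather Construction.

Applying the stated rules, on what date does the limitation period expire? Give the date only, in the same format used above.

2001-12-29

Under the discovery rule, the claim accrued on 2000-08-09, when Harrington discovered the injury — not on the 1998-12-09 date of the underlying act.
The untolled deadline — 1 year after 2000-08-09 — is 2001-08-09.
Because the automatic bankruptcy stay ran from 2000-10-29 to 2001-03-20, the deadline is extended by 142 days to 2001-12-29.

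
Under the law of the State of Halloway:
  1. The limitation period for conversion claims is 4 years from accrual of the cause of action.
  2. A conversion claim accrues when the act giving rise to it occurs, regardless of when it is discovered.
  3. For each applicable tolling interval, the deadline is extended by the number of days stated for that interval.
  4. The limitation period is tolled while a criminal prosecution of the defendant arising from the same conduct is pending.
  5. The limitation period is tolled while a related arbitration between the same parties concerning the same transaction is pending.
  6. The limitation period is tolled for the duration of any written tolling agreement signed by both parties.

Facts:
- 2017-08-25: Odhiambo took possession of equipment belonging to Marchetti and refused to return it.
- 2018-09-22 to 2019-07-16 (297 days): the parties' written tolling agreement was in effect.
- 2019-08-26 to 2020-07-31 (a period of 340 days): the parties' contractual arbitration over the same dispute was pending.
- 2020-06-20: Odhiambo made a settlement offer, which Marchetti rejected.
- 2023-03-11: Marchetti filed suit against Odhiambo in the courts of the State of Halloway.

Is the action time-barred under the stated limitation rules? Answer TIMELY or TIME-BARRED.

The claim accrued on 2017-08-25, when the wrongful act occurred.
4 years from 2017-08-25 is 2021-08-25.
The period was tolled for 297 days by the written tolling agreement (2018-09-22 to 2019-07-16), pushing the deadline to 2022-06-18.
The period was tolled for 340 days by the pending related arbitration (2019-08-26 to 2020-07-31), pushing the deadline to 2023-05-24.
None of the other events listed affects the running of the period under the stated rules.
Marchetti filed on 2023-03-11, before the 2023-05-24 deadline, so the action is timely.

TIMELY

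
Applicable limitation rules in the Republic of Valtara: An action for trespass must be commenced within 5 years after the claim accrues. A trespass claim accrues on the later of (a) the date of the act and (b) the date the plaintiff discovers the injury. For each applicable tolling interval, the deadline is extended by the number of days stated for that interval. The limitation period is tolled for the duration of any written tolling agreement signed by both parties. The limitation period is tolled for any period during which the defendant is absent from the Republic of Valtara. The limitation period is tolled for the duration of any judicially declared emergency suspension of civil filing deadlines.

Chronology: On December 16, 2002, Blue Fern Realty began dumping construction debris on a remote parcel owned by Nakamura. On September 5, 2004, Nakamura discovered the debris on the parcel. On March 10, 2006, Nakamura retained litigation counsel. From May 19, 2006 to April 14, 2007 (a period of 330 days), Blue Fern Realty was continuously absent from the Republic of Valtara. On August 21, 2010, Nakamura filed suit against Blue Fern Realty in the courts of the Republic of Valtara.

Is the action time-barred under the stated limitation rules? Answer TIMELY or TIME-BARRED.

Taking the later of the act (December 16, 2002) and discovery (September 5, 2004), the claim accrued on September 5, 2004.
Adding the 5 years base period to September 5, 2004 gives a deadline of September 5, 2009, before any tolling.
The defendant's absence from the jurisdiction from May 19, 2006 to April 14, 2007 tolled the period for 330 days, extending the deadline to August 1, 2010.
The other events in the timeline have no effect on the limitation period under the stated rules.
Filing on August 21, 2010 missed the August 1, 2010 deadline — the action is time-barred.

TIME-BARRED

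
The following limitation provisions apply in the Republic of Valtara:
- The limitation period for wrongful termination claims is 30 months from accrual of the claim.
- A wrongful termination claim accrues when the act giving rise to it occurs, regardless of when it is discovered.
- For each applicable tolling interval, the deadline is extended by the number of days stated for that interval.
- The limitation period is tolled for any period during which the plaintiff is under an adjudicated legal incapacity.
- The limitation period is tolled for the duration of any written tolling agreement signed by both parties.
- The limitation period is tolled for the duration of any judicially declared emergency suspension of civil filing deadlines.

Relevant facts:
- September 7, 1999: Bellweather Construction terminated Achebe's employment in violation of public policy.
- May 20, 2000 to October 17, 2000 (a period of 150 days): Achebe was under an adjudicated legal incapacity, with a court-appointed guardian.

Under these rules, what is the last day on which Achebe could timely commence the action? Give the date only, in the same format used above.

August 4, 2002

The claim accrued on September 7, 1999, the date of the act.
Adding the 30 months base period to September 7, 1999 gives a deadline of March 7, 2002, before any tolling.
The period was tolled for 150 days by the plaintiff's legal incapacity (May 20, 2000 to October 17, 2000), pushing the deadline to August 4, 2002.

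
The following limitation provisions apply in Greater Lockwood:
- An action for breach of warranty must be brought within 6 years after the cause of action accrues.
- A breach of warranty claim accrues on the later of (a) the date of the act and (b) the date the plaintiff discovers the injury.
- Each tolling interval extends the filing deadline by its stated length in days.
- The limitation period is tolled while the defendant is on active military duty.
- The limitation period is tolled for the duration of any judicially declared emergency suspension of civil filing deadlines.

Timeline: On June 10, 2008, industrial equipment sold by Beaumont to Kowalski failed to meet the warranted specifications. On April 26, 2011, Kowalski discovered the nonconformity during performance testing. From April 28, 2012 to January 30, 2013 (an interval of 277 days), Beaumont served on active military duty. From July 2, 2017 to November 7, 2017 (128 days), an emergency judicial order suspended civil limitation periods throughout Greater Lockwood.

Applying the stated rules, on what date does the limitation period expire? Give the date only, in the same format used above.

Because discovery on April 26, 2011 post-dates the June 10, 2008 act, accrual under the later-of rule falls on April 26, 2011.
Adding the 6 years base period to April 26, 2011 gives a deadline of April 26, 2017, before any tolling.
The defendant's active military service from April 28, 2012 to January 30, 2013 tolled the period for 277 days, extending the deadline to January 28, 2018.
Because the emergency suspension of filing deadlines ran from July 2, 2017 to November 7, 2017, the deadline is extended by 128 days to June 5, 2018.

June 5, 2018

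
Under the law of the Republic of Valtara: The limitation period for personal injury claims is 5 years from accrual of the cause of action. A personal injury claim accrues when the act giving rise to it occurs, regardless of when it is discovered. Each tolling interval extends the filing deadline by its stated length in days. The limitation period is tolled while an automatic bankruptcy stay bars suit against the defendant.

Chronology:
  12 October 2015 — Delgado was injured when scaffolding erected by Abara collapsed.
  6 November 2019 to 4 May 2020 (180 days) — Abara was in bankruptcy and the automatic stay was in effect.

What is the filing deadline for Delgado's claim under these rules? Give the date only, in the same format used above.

10 April 2021

The cause of action accrued on 12 October 2015, the date of the act.
Adding the 5 years base period to 12 October 2015 gives a deadline of 12 October 2020, before any tolling.
The automatic bankruptcy stay from 6 November 2019 to 4 May 2020 tolled the period for 180 days, extending the deadline to 10 April 2021.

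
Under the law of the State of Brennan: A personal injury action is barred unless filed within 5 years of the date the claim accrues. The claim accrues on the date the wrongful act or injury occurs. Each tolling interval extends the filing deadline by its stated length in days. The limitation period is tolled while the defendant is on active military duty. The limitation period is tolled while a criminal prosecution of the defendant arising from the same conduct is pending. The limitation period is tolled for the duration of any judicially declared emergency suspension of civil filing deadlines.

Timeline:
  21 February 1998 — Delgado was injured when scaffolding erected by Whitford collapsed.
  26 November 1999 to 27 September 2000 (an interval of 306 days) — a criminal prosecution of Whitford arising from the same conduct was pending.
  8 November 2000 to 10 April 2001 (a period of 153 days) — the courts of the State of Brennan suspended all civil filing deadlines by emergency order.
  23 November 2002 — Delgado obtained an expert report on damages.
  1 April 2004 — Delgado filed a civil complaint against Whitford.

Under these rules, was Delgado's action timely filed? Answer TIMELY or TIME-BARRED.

The claim accrued on 21 February 1998, when the wrongful act occurred.
5 years from 21 February 1998 is 21 February 2003.
Because the pending criminal prosecution ran from 26 November 1999 to 27 September 2000, the deadline is extended by 306 days to 24 December 2003.
The period was tolled for 153 days by the emergency suspension of filing deadlines (8 November 2000 to 10 April 2001), pushing the deadline to 25 May 2004.
None of the other events listed affects the running of the period under the stated rules.
The 1 April 2004 filing precedes the 25 May 2004 deadline; the claim is timely.

TIMELY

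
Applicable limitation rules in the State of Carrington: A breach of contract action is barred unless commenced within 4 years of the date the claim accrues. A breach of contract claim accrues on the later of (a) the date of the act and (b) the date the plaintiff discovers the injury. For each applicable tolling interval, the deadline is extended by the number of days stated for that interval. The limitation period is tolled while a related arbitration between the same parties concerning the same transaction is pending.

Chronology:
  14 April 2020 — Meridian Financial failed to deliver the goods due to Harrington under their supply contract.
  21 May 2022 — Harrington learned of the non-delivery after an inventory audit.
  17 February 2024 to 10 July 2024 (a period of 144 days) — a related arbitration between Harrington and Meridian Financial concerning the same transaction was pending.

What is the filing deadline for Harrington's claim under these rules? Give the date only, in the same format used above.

12 October 2026

Because discovery on 21 May 2022 post-dates the 14 April 2020 act, accrual under the later-of rule falls on 21 May 2022.
4 years from 21 May 2022 is 21 May 2026.
The period was tolled for 144 days by the pending related arbitration (17 February 2024 to 10 July 2024), pushing the deadline to 12 October 2026.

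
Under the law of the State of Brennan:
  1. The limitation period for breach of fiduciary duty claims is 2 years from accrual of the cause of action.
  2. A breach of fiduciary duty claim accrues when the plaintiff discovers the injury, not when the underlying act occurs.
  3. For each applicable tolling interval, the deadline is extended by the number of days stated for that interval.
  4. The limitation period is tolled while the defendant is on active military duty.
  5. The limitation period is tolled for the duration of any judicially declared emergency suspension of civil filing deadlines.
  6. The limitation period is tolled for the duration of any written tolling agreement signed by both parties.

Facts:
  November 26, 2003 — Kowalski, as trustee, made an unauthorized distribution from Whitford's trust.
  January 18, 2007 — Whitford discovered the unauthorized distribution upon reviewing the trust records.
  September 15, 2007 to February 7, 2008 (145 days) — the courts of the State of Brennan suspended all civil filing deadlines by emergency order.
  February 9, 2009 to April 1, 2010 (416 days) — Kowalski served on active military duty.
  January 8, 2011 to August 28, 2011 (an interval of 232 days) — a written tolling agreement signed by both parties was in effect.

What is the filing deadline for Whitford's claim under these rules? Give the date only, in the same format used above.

Under the discovery rule, the claim accrued on January 18, 2007, when Whitford discovered the injury — not on the November 26, 2003 date of the underlying act.
2 years from January 18, 2007 is January 18, 2009.
The emergency suspension of filing deadlines from September 15, 2007 to February 7, 2008 tolled the period for 145 days, extending the deadline to June 12, 2009.
Because the defendant's active military service ran from February 9, 2009 to April 1, 2010, the deadline is extended by 416 days to August 2, 2010.
By the time the written tolling agreement began on January 8, 2011, the limitation period had already expired on August 2, 2010; that interval cannot revive it.

August 2, 2010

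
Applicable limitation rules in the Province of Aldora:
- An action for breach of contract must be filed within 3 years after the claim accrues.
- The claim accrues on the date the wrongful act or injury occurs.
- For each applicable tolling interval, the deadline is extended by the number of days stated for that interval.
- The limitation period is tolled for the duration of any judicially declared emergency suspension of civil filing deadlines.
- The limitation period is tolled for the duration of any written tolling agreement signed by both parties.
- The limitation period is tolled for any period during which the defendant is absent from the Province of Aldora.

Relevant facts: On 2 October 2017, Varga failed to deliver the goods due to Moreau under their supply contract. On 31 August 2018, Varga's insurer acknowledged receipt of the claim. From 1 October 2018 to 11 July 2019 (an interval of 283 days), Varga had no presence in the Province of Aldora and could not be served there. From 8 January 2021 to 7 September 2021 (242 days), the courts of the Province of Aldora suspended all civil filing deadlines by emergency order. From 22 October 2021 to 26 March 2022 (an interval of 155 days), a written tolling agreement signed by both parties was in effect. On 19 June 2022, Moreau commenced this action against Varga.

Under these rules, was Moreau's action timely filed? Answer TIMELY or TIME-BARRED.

The limitation period began to run on 2 October 2017.
Adding the 3 years base period to 2 October 2017 gives a deadline of 2 October 2020, before any tolling.
The defendant's absence from the jurisdiction from 1 October 2018 to 11 July 2019 tolled the period for 283 days, extending the deadline to 12 July 2021.
Because the emergency suspension of filing deadlines ran from 8 January 2021 to 7 September 2021, the deadline is extended by 242 days to 11 March 2022.
Because the written tolling agreement ran from 22 October 2021 to 26 March 2022, the deadline is extended by 155 days to 13 August 2022.
The other events in the timeline have no effect on the limitation period under the stated rules.
Filing on 19 June 2022 beat the 13 August 2022 deadline — the action is timely.

TIMELY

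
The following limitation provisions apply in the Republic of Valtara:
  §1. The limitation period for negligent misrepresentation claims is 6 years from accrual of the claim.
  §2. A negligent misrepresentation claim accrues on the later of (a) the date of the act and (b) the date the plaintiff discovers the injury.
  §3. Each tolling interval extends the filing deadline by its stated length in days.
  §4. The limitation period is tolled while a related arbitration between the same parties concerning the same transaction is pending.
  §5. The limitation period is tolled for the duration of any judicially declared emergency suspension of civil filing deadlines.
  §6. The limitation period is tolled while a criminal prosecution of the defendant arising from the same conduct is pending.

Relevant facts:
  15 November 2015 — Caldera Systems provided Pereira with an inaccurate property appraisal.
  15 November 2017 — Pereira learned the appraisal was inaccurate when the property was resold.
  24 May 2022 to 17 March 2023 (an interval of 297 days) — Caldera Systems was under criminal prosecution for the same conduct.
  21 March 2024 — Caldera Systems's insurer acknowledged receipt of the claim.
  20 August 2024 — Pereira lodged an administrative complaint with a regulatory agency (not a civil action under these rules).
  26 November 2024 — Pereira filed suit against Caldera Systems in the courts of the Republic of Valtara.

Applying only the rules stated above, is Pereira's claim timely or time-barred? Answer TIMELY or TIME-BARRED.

Because discovery on 15 November 2017 post-dates the 15 November 2015 act, accrual under the later-of rule falls on 15 November 2017.
6 years from 15 November 2017 is 15 November 2023.
Because the pending criminal prosecution ran from 24 May 2022 to 17 March 2023, the deadline is extended by 297 days to 7 September 2024.
None of the other events listed affects the running of the period under the stated rules.
Pereira filed on 26 November 2024, after the 7 September 2024 deadline, so the action is time-barred.

TIME-BARRED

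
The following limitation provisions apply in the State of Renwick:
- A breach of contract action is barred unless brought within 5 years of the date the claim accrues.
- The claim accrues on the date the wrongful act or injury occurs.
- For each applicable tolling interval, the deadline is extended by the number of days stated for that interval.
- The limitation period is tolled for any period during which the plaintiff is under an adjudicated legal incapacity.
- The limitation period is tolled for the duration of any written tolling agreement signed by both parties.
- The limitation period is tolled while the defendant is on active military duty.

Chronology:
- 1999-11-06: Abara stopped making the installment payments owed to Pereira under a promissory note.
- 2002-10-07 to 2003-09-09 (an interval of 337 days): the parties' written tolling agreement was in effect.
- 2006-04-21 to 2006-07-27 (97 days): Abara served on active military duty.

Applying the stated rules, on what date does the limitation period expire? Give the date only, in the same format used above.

2005-10-09

The claim accrued on 1999-11-06, the date of the act.
The untolled deadline — 5 years after 1999-11-06 — is 2004-11-06.
The written tolling agreement from 2002-10-07 to 2003-09-09 tolled the period for 337 days, extending the deadline to 2005-10-09.
By the time the defendant's active military service began on 2006-04-21, the limitation period had already expired on 2005-10-09; that interval cannot revive it.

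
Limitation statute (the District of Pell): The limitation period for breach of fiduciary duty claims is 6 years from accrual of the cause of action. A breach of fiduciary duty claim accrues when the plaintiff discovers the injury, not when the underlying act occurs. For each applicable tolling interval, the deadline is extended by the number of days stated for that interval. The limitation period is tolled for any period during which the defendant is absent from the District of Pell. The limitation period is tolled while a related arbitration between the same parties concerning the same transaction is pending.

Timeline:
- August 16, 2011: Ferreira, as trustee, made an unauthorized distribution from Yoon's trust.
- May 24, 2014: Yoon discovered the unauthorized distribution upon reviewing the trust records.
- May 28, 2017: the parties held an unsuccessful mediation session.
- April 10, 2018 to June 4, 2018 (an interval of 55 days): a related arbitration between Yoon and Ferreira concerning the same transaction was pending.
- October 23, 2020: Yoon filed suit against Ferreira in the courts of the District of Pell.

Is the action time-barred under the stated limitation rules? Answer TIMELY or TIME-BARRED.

Under the discovery rule, the claim accrued on May 24, 2014, when Yoon discovered the injury — not on the August 16, 2011 date of the underlying act.
6 years from May 24, 2014 is May 24, 2020.
The pending related arbitration from April 10, 2018 to June 4, 2018 tolled the period for 55 days, extending the deadline to July 18, 2020.
The other events in the timeline have no effect on the limitation period under the stated rules.
The October 23, 2020 filing falls after the July 18, 2020 deadline; the claim is time-barred.

TIME-BARRED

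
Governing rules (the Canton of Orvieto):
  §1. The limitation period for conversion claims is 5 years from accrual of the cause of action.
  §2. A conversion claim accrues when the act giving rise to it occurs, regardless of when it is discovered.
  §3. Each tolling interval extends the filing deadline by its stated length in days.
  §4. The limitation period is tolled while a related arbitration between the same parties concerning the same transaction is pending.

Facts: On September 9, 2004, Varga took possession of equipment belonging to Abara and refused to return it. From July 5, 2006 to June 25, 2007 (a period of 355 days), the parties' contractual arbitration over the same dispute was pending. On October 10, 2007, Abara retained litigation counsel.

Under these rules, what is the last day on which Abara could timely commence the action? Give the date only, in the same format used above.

The limitation period began to run on September 9, 2004.
Adding the 5 years base period to September 9, 2004 gives a deadline of September 9, 2009, before any tolling.
The pending related arbitration from July 5, 2006 to June 25, 2007 tolled the period for 355 days, extending the deadline to August 30, 2010.
None of the other events listed affects the running of the period under the stated rules.

August 30, 2010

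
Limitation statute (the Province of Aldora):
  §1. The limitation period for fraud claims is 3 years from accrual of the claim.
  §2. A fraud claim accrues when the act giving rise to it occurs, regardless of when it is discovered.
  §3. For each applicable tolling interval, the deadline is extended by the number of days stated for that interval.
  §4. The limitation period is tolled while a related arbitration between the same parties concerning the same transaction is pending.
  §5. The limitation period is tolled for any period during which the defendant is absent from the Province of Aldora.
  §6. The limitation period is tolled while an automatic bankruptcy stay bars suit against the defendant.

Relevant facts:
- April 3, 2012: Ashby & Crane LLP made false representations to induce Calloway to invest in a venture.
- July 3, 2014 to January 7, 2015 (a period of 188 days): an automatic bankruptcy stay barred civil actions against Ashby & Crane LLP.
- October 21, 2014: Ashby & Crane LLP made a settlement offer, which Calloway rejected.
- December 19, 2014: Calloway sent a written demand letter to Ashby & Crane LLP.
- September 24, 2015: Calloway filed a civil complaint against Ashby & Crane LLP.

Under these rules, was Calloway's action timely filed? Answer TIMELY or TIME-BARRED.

TIMELY

The claim accrued on April 3, 2012, when the wrongful act occurred.
3 years from April 3, 2012 is April 3, 2015.
The period was tolled for 188 days by the automatic bankruptcy stay (July 3, 2014 to January 7, 2015), pushing the deadline to October 8, 2015.
None of the other events listed affects the running of the period under the stated rules.
The September 24, 2015 filing precedes the October 8, 2015 deadline; the claim is timely.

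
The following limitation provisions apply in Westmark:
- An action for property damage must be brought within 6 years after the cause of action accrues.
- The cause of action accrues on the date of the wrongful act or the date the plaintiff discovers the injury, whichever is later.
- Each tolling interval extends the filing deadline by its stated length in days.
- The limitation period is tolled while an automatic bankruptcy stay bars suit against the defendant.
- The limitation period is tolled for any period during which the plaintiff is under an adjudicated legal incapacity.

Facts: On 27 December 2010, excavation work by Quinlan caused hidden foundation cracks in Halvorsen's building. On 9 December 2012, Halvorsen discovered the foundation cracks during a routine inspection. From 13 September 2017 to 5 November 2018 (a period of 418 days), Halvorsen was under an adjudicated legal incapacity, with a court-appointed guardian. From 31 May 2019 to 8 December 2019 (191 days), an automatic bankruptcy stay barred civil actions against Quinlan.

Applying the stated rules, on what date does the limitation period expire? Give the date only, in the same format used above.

9 August 2020

Because discovery on 9 December 2012 post-dates the 27 December 2010 act, accrual under the later-of rule falls on 9 December 2012.
The untolled deadline — 6 years after 9 December 2012 — is 9 December 2018.
The period was tolled for 418 days by the plaintiff's legal incapacity (13 September 2017 to 5 November 2018), pushing the deadline to 31 January 2020.
The period was tolled for 191 days by the automatic bankruptcy stay (31 May 2019 to 8 December 2019), pushing the deadline to 9 August 2020.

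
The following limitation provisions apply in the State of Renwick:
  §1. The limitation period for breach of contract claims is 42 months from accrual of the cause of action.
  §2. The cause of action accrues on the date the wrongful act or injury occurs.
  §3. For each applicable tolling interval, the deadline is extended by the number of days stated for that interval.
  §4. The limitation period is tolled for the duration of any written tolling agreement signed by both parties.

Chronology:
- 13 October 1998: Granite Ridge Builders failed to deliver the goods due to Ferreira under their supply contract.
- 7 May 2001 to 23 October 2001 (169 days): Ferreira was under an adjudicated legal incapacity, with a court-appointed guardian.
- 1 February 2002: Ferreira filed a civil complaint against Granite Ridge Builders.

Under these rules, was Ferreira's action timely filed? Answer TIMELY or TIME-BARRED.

TIMELY

The limitation period began to run on 13 October 1998.
The untolled deadline — 42 months after 13 October 1998 — is 13 April 2002.
The plaintiff's legal incapacity from 7 May 2001 to 23 October 2001 does not toll the period, because no stated rule makes the plaintiff's incapacity a tolling event.
Filing on 1 February 2002 beat the 13 April 2002 deadline — the action is timely.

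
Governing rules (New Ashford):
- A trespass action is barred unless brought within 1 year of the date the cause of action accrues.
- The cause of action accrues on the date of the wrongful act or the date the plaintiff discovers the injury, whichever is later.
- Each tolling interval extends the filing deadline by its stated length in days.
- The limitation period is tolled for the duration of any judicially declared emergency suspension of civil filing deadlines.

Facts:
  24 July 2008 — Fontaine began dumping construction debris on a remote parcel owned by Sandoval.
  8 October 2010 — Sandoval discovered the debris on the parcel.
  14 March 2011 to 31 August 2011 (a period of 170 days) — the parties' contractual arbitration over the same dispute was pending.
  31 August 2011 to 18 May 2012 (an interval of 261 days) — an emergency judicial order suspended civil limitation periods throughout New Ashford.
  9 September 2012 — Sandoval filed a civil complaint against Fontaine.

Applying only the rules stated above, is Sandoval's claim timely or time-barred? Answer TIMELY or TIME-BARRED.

TIME-BARRED

The claim accrued on 8 October 2010 — the later of the 24 July 2008 act and the 8 October 2010 discovery.
The untolled deadline — 1 year after 8 October 2010 — is 8 October 2011.
The period was tolled for 261 days by the emergency suspension of filing deadlines (31 August 2011 to 18 May 2012), pushing the deadline to 25 June 2012.
Although a pending arbitration ran from 14 March 2011 to 31 August 2011, the stated rules do not make that a tolling event, so it is disregarded.
Filing on 9 September 2012 missed the 25 June 2012 deadline — the action is time-barred.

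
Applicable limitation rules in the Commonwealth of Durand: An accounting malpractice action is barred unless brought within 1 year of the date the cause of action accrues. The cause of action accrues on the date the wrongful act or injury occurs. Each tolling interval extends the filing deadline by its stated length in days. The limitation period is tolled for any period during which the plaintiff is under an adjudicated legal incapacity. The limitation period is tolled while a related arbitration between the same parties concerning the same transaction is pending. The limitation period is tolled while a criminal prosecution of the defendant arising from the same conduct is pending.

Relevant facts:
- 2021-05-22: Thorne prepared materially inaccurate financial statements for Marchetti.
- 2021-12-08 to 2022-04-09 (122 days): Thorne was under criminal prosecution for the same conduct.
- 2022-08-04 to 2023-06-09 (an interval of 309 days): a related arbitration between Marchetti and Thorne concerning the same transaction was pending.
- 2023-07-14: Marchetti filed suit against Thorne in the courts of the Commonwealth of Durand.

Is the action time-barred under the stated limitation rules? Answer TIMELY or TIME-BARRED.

The limitation period began to run on 2021-05-22.
The untolled deadline — 1 year after 2021-05-22 — is 2022-05-22.
Because the pending criminal prosecution ran from 2021-12-08 to 2022-04-09, the deadline is extended by 122 days to 2022-09-21.
Because the pending related arbitration ran from 2022-08-04 to 2023-06-09, the deadline is extended by 309 days to 2023-07-27.
Marchetti filed on 2023-07-14, before the 2023-07-27 deadline, so the action is timely.

TIMELY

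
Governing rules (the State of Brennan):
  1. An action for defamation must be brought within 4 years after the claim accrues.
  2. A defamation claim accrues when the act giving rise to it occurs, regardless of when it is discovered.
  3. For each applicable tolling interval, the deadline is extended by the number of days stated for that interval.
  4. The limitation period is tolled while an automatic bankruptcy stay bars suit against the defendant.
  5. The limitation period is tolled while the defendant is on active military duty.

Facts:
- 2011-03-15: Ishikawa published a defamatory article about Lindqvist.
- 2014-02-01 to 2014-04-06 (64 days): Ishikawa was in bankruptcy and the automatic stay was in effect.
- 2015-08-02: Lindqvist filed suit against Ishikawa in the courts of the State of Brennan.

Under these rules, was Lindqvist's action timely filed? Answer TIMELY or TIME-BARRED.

TIME-BARRED

The claim accrued on 2011-03-15, when the wrongful act occurred.
Adding the 4 years base period to 2011-03-15 gives a deadline of 2015-03-15, before any tolling.
The period was tolled for 64 days by the automatic bankruptcy stay (2014-02-01 to 2014-04-06), pushing the deadline to 2015-05-18.
The 2015-08-02 filing falls after the 2015-05-18 deadline; the claim is time-barred.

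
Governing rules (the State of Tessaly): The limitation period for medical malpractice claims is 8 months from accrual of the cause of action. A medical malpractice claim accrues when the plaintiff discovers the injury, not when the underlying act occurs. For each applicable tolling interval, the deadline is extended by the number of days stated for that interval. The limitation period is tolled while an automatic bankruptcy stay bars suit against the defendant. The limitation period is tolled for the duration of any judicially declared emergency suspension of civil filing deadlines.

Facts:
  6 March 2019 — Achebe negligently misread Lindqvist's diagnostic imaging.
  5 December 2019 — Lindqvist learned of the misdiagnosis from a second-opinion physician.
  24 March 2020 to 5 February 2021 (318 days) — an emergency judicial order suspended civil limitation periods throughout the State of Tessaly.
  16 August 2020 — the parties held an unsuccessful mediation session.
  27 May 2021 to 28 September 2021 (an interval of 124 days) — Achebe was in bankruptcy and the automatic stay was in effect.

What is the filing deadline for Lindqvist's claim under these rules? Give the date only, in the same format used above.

21 October 2021

Accrual is tied to discovery, so the period began on 5 December 2019 rather than on 6 March 2019 when the act occurred.
The untolled deadline — 8 months after 5 December 2019 — is 5 August 2020.
The emergency suspension of filing deadlines from 24 March 2020 to 5 February 2021 tolled the period for 318 days, extending the deadline to 19 June 2021.
Because the automatic bankruptcy stay ran from 27 May 2021 to 28 September 2021, the deadline is extended by 124 days to 21 October 2021.
None of the other events listed affects the running of the period under the stated rules.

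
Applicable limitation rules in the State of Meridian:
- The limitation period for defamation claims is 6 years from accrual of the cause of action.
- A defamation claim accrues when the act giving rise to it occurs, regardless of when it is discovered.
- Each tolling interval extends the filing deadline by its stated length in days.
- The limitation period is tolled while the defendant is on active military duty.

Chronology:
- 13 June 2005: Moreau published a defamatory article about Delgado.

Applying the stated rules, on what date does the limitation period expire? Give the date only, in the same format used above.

13 June 2011

The limitation period began to run on 13 June 2005.
Adding the 6 years base period to 13 June 2005 gives a deadline of 13 June 2011, before any tolling.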